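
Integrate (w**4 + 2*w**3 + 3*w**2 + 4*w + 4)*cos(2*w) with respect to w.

w**4*sin(2*w)/2 + w**3*sin(2*w) + w**3*cos(2*w) + 3*w**2*cos(2*w)/2 + w*sin(2*w)/2 + 2*sin(2*w) + cos(2*w)/4 + C

Use integration by parts with u = w**4 + 2*w**3 + 3*w**2 + 4*w + 4, dv = cos(2*w) dw, so v = sin(2*w)/2.
Apply parts 4 times (tabular method): alternate signs, differentiate u down to 0, integrate dv up.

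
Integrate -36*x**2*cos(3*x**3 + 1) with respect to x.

-4*sin(3*x**3 + 1) + C

Let u = 3*x**3 + 1, so du = (9*x**2) dx.
Rewriting, the integral becomes -4·∫ cos(u) du = -4·sin(u).
Substituting back, u = 3*x**3 + 1.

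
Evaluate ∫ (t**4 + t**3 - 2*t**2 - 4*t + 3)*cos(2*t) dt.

t**4*sin(2*t)/2 + t**3*sin(2*t)/2 + t**3*cos(2*t) - 5*t**2*sin(2*t)/2 + 3*t**2*cos(2*t)/4 - 11*t*sin(2*t)/4 - 5*t*cos(2*t)/2 + 11*sin(2*t)/4 - 11*cos(2*t)/8 + C

Use integration by parts with u = t**4 + t**3 - 2*t**2 - 4*t + 3, dv = cos(2*t) dt, so v = sin(2*t)/2.
Apply parts 4 times (tabular method): alternate signs, differentiate u down to 0, integrate dv up.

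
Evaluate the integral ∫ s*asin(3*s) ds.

s**2*asin(3*s)/2 + s*sqrt(-9*s**2 + 1)/12 - asin(3*s)/36 + C

Use integration by parts with u = arcsin(3*s), dv = s ds.
Then du = 3/sqrt(-9*s**2 + 1) ds.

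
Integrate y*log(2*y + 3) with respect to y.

y**2*log(2*y + 3)/2 - y**2/4 + 3*y/4 - 9*log(2*y + 3)/8 + C

Use integration by parts with u = log(2*y + 3), dv = y dy.
Then du = 2/(2*y + 3) dy and v = y**2/2.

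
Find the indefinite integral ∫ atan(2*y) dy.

Use integration by parts with u = arctan(2*y), dv = dy.
Then du = 2/(4*y**2 + 1) dy.

y*atan(2*y) - log(4*y**2 + 1)/4 + C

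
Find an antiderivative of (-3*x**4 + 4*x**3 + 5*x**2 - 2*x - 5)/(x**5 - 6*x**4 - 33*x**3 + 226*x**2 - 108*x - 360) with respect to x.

Factor the denominator: (x - 6)*(x - 5)*(x - 2)*(x + 1)*(x + 6).
Partial-fraction decomposition: -83/(96*(x + 6)) + 1/(126*(x + 1)) - 5/(288*(x - 2)) + 115/(18*(x - 5)) - 2861/(336*(x - 6)).
Integrate each term: A/(x−a) contributes A·log|x−a|.

-2861*log(x - 6)/336 + 115*log(x - 5)/18 - 5*log(x - 2)/288 + log(x + 1)/126 - 83*log(x + 6)/96 + C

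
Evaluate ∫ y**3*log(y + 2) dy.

Use integration by parts with u = log(y + 2), dv = y**3 dy.
Then du = 1/(y + 2) dy and v = y**4/4.

y**4*log(y + 2)/4 - y**4/16 + y**3/6 - y**2/2 + 2*y - 4*log(y + 2) + C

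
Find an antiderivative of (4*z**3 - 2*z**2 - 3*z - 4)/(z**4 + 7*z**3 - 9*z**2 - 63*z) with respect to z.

4*log(z)/63 + 77*log(z - 3)/180 - 121*log(z + 3)/72 + 1453*log(z + 7)/280 + C

Factor the denominator: z*(z - 3)*(z + 3)*(z + 7).
Partial-fraction decomposition: 1453/(280*(z + 7)) - 121/(72*(z + 3)) + 77/(180*(z - 3)) + 4/(63*z).
Integrate each term: A/(z−a) contributes A·log|z−a|.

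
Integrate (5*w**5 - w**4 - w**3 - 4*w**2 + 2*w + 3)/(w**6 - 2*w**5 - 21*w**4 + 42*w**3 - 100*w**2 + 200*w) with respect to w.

Factor the denominator: w*(w - 5)*(w - 2)*(w + 5)*(w**2 + 4).
Partial-fraction decomposition: (169*w + 350)/(464*(w**2 + 4)) + 8116/(5075*(w + 5)) - 127/(336*(w - 2)) + 7394/(2175*(w - 5)) + 3/(200*w).
Integrate each term; A/(w−a) gives A·log|w−a|; the (Bw+D)/(w²+p²) term gives a log and an atan.

3*log(w)/200 + 7394*log(w - 5)/2175 - 127*log(w - 2)/336 + 8116*log(w + 5)/5075 + 169*log(w**2 + 4)/928 + 175*atan(w/2)/464 + C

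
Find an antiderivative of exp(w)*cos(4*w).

Let I denote the integral. Integrate by parts with u = cos(4*w), dv = exp(w) dw, so v = exp(w): I = exp(w)*cos(4*w) + 4·∫ exp(w)*sin(4*w) dw.
Apply parts again with u = sin(4*w), dv = exp(w) dw: ∫ exp(w)*sin(4*w) dw = exp(w)*sin(4*w) − 4·I. Substituting back brings back I: I = 4*exp(w)*sin(4*w) + exp(w)*cos(4*w) − 16·I.
Solving for I: (1 + 16)·I equals the remaining terms, so I = (1/17)·(4*exp(w)*sin(4*w) + exp(w)*cos(4*w)).

4*exp(w)*sin(4*w)/17 + exp(w)*cos(4*w)/17 + C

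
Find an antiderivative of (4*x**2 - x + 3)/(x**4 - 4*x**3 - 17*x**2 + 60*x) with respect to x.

log(x)/20 + 49*log(x - 5)/45 - 6*log(x - 3)/7 - 71*log(x + 4)/252 + C

Factor the denominator: x*(x - 5)*(x - 3)*(x + 4).
Partial-fraction decomposition: -71/(252*(x + 4)) - 6/(7*(x - 3)) + 49/(45*(x - 5)) + 1/(20*x).
Integrate each term: A/(x−a) contributes A·log|x−a|.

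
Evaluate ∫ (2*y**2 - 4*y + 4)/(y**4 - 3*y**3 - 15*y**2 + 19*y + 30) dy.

17*log(y - 5)/72 - 4*log(y - 2)/45 + 5*log(y + 1)/18 - 17*log(y + 3)/40 + C

Factor the denominator: (y - 5)*(y - 2)*(y + 1)*(y + 3).
Partial-fraction decomposition: -17/(40*(y + 3)) + 5/(18*(y + 1)) - 4/(45*(y - 2)) + 17/(72*(y - 5)).
Integrate each term: A/(y−a) contributes A·log|y−a|.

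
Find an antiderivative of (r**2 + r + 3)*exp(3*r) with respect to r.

(9*r**2 + 3*r + 26)*exp(3*r)/27 + C

Use integration by parts with u = r**2 + r + 3, dv = exp(3*r) dr, so v = exp(3*r)/3.
Apply parts 2 times (tabular method): alternate signs, differentiate u down to 0, integrate dv up.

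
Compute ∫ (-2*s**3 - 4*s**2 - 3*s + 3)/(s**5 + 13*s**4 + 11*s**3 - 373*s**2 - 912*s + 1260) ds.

Factor the denominator: (s - 5)*(s - 1)*(s + 6)**2*(s + 7).
Partial-fraction decomposition: 257/(48*(s + 7)) - 31398/(5929*(s + 6)) + 309/(77*(s + 6)**2) + 3/(784*(s - 1)) - 181/(2904*(s - 5)).
Integrate each term; A/(s−a) gives A·log|s−a|; A/(s−a)² gives −A/(s−a).

-181*log(s - 5)/2904 + 3*log(s - 1)/784 - 31398*log(s + 6)/5929 + 257*log(s + 7)/48 - 309/(77*s + 462) + C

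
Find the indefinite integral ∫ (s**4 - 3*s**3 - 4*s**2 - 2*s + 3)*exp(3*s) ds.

(27*s**4 - 117*s**3 + 9*s**2 - 60*s + 101)*exp(3*s)/81 + C

Use integration by parts with u = s**4 - 3*s**3 - 4*s**2 - 2*s + 3, dv = exp(3*s) ds, so v = exp(3*s)/3.
Apply parts 4 times (tabular method): alternate signs, differentiate u down to 0, integrate dv up.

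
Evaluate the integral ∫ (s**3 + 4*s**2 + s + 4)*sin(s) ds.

-s**3*cos(s) + 3*s**2*sin(s) - 4*s**2*cos(s) + 8*s*sin(s) + 5*s*cos(s) - 5*sin(s) + 4*cos(s) + C

Use integration by parts with u = s**3 + 4*s**2 + s + 4, dv = sin(s) ds, so v = -cos(s).
Apply parts 3 times (tabular method): alternate signs, differentiate u down to 0, integrate dv up.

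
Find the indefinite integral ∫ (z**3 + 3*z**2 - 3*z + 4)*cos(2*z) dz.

z**3*sin(2*z)/2 + 3*z**2*sin(2*z)/2 + 3*z**2*cos(2*z)/4 - 9*z*sin(2*z)/4 + 3*z*cos(2*z)/2 + 5*sin(2*z)/4 - 9*cos(2*z)/8 + C

Use integration by parts with u = z**3 + 3*z**2 - 3*z + 4, dv = cos(2*z) dz, so v = sin(2*z)/2.
Apply parts 3 times (tabular method): alternate signs, differentiate u down to 0, integrate dv up.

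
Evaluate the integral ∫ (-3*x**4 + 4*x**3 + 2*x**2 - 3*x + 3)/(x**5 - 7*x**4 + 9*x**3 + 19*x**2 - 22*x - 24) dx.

-489*log(x - 4)/50 + 123*log(x - 3)/16 - 11*log(x - 2)/18 - 1067*log(x + 1)/3600 + 1/(60*x + 60) + C

Factor the denominator: (x - 4)*(x - 3)*(x - 2)*(x + 1)**2.
Partial-fraction decomposition: -1067/(3600*(x + 1)) - 1/(60*(x + 1)**2) - 11/(18*(x - 2)) + 123/(16*(x - 3)) - 489/(50*(x - 4)).
Integrate each term; A/(x−a) gives A·log|x−a|; A/(x−a)² gives −A/(x−a).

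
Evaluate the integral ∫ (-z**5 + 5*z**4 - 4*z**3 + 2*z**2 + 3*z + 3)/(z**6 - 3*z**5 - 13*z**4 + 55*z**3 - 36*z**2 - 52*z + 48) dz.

Factor the denominator: (z - 3)*(z - 2)**2*(z - 1)*(z + 1)*(z + 4).
Partial-fraction decomposition: -41/(60*(z + 4)) + 1/(18*(z + 1)) - 2/(5*(z - 1)) - 53/(36*(z - 2)) - 11/(6*(z - 2)**2) + 3/(2*(z - 3)).
Integrate each term; A/(z−a) gives A·log|z−a|; A/(z−a)² gives −A/(z−a).

3*log(z - 3)/2 - 53*log(z - 2)/36 - 2*log(z - 1)/5 + log(z + 1)/18 - 41*log(z + 4)/60 + 11/(6*z - 12) + C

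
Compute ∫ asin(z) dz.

z*asin(z) + sqrt(-z**2 + 1) + C

Use integration by parts with u = arcsin(z), dv = dz.
Then du = 1/sqrt(-z**2 + 1) dz.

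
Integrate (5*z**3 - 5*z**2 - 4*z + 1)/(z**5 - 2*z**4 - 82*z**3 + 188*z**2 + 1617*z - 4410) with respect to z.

Factor the denominator: (z - 7)*(z - 5)*(z - 3)*(z + 6)*(z + 7).
Partial-fraction decomposition: -1931/(1680*(z + 7)) + 95/(99*(z + 6)) + 79/(720*(z - 3)) - 481/(528*(z - 5)) + 111/(112*(z - 7)).
Integrate each term: A/(z−a) contributes A·log|z−a|.

111*log(z - 7)/112 - 481*log(z - 5)/528 + 79*log(z - 3)/720 + 95*log(z + 6)/99 - 1931*log(z + 7)/1680 + C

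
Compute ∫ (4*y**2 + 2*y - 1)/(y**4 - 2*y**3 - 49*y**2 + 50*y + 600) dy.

Factor the denominator: (y - 6)*(y - 5)*(y + 4)*(y + 5).
Partial-fraction decomposition: -89/(110*(y + 5)) + 11/(18*(y + 4)) - 109/(90*(y - 5)) + 31/(22*(y - 6)).
Integrate each term: A/(y−a) contributes A·log|y−a|.

31*log(y - 6)/22 - 109*log(y - 5)/90 + 11*log(y + 4)/18 - 89*log(y + 5)/110 + C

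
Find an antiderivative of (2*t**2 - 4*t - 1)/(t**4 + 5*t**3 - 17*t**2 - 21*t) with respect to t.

log(t)/21 + log(t - 3)/24 + 5*log(t + 1)/24 - 25*log(t + 7)/84 + C

Factor the denominator: t*(t - 3)*(t + 1)*(t + 7).
Partial-fraction decomposition: -25/(84*(t + 7)) + 5/(24*(t + 1)) + 1/(24*(t - 3)) + 1/(21*t).
Integrate each term: A/(t−a) contributes A·log|t−a|.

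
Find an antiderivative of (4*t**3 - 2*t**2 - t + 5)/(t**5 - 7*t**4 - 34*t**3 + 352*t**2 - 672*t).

Factor the denominator: t*(t - 6)*(t - 4)**2*(t + 7).
Partial-fraction decomposition: -1458/(11011*(t + 7)) - 9275/(3872*(t - 4)) - 225/(88*(t - 4)**2) + 791/(312*(t - 6)) - 5/(672*t).
Integrate each term; A/(t−a) gives A·log|t−a|; A/(t−a)² gives −A/(t−a).

-5*log(t)/672 + 791*log(t - 6)/312 - 9275*log(t - 4)/3872 - 1458*log(t + 7)/11011 + 225/(88*t - 352) + C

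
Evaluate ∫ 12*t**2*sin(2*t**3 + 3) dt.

-2*cos(2*t**3 + 3) + C

Let u = 2*t**3 + 3, so du = (6*t**2) dt.
Rewriting, the integral becomes 2·∫ sin(u) du = 2·-cos(u).
Substituting back, u = 2*t**3 + 3.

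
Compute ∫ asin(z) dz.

z*asin(z) + sqrt(-z**2 + 1) + C

Use integration by parts with u = arcsin(z), dv = dz.
Then du = 1/sqrt(-z**2 + 1) dz.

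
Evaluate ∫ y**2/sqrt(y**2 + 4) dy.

y*sqrt(y**2 + 4)/2 - 2*log(y + sqrt(y**2 + 4)) + C

Substitute y = 2·tan(θ), so dy = 2·sec(θ)^2 dθ and the radical becomes sqrt(y**2 + 4) = 2·sec(θ) by the Pythagorean identity.
Integrate the resulting trig expression in θ, then back-substitute tan(θ) = y/2, sec(θ) = sqrt(y**2 + 4)/2 (absorbing any constant into C).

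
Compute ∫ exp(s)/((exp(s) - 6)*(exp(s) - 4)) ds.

Let u = e^s, du = e^s ds.
The integral becomes ∫ du/((u-4)(u-6)); decompose into partial fractions.

log(exp(s) - 6)/2 - log(exp(s) - 4)/2 + C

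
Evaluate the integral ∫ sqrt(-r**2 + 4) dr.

Substitute r = 2·sin(θ), so dr = 2·cos(θ) dθ and the radical becomes sqrt(-r**2 + 4) = 2·cos(θ) by the Pythagorean identity.
Integrate the resulting trig expression in θ, then back-substitute θ = asin(r/2), sin(θ) = r/2, cos(θ) = sqrt(-r**2 + 4)/2 (absorbing any constant into C).

r*sqrt(-r**2 + 4)/2 + 2*asin(r/2) + C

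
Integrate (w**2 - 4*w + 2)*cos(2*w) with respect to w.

w**2*sin(2*w)/2 - 2*w*sin(2*w) + w*cos(2*w)/2 + 3*sin(2*w)/4 - cos(2*w) + C

Use integration by parts with u = w**2 - 4*w + 2, dv = cos(2*w) dw, so v = sin(2*w)/2.
Apply parts 2 times (tabular method): alternate signs, differentiate u down to 0, integrate dv up.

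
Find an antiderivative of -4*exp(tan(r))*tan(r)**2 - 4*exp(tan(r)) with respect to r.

Let u = tan(r), so du = (tan(r)**2 + 1) dr.
Rewriting, the integral becomes -4·∫ e^u du = -4·e^u.
Substituting back, u = tan(r).

-4*exp(tan(r)) + C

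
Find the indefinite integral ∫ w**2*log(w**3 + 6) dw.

w**3*log(w**3 + 6)/3 - w**3/3 + 2*log(w**3 + 6) + C

Let u = w**3 + 6, so du = (3*w**2) dw.
The integral becomes (1/3)·∫ log(u) du; integrate by parts with u′=log(u), dv′=du.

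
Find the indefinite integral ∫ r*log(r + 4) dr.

r**2*log(r + 4)/2 - r**2/4 + 2*r - 8*log(r + 4) + C

Use integration by parts with u = log(r + 4), dv = r dr.
Then du = 1/(r + 4) dr and v = r**2/2.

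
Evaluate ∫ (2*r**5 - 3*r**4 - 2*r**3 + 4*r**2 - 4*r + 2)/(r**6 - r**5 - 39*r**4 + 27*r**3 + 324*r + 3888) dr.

Factor the denominator: (r - 6)*(r - 4)*(r + 3)*(r + 6)*(r**2 + 9).
Partial-fraction decomposition: (3973*r - 4233)/(20250*(r**2 + 9)) + 9419/(8100*(r + 6)) - 625/(3402*(r + 3)) - 601/(1750*(r - 4)) + 5677/(4860*(r - 6)).
Integrate each term; A/(r−a) gives A·log|r−a|; the (Br+D)/(r²+p²) term gives a log and an atan.

5677*log(r - 6)/4860 - 601*log(r - 4)/1750 - 625*log(r + 3)/3402 + 9419*log(r + 6)/8100 + 3973*log(r**2 + 9)/40500 - 1411*atan(r/3)/20250 + C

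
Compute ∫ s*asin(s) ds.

s**2*asin(s)/2 + s*sqrt(-s**2 + 1)/4 - asin(s)/4 + C

Use integration by parts with u = arcsin(s), dv = s ds.
Then du = 1/sqrt(-s**2 + 1) ds.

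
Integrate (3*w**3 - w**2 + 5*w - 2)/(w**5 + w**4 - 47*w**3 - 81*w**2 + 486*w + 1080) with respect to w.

Factor the denominator: (w - 6)*(w - 4)*(w + 3)**2*(w + 5).
Partial-fraction decomposition: -427/(396*(w + 5)) + 14909/(15876*(w + 3)) - 107/(126*(w + 3)**2) - 97/(441*(w - 4)) + 320/(891*(w - 6)).
Integrate each term; A/(w−a) gives A·log|w−a|; A/(w−a)² gives −A/(w−a).

320*log(w - 6)/891 - 97*log(w - 4)/441 + 14909*log(w + 3)/15876 - 427*log(w + 5)/396 + 107/(126*w + 378) + C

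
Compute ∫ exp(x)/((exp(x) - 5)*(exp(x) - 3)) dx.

Let u = e^x, du = e^x dx.
The integral becomes ∫ du/((u-5)(u-3)); decompose into partial fractions.

log(exp(x) - 5)/2 - log(exp(x) - 3)/2 + C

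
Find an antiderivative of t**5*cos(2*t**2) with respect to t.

Let u = t², du = 2t dt; rewrite as (1/2)∫ u^2·cos(2u) du.
Now integrate by parts 2 times.

t**4*sin(2*t**2)/4 + t**2*cos(2*t**2)/4 - sin(2*t**2)/8 + C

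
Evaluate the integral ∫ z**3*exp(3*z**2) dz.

(3*z**2 - 1)*exp(3*z**2)/18 + C

Let u = z², du = 2z dz; rewrite as (1/2)∫ u^1·exp(3u) du.
Now integrate by parts 1 time.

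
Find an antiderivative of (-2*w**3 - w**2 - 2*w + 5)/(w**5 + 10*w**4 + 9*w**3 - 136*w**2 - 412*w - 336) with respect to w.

Factor the denominator: (w - 4)*(w + 2)**2*(w + 3)*(w + 7).
Partial-fraction decomposition: 164/(275*(w + 7)) - 2/(w + 3) + 437/(300*(w + 2)) - 7/(10*(w + 2)**2) - 7/(132*(w - 4)).
Integrate each term; A/(w−a) gives A·log|w−a|; A/(w−a)² gives −A/(w−a).

-7*log(w - 4)/132 + 437*log(w + 2)/300 - 2*log(w + 3) + 164*log(w + 7)/275 + 7/(10*w + 20) + C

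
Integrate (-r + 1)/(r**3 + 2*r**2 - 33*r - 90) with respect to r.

-5*log(r - 6)/99 - 2*log(r + 3)/9 + 3*log(r + 5)/11 + C

Factor the denominator: (r - 6)*(r + 3)*(r + 5).
Partial-fraction decomposition: 3/(11*(r + 5)) - 2/(9*(r + 3)) - 5/(99*(r - 6)).
Integrate each term: A/(r−a) contributes A·log|r−a|.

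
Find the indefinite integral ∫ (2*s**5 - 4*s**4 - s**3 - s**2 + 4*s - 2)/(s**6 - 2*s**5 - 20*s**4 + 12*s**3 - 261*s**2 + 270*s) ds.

-log(s)/135 + 5069*log(s - 6)/7425 + log(s - 1)/150 + 2168*log(s + 5)/2805 + 12511*log(s**2 + 9)/45900 - 1823*atan(s/3)/22950 + C

Factor the denominator: s*(s - 6)*(s - 1)*(s + 5)*(s**2 + 9).
Partial-fraction decomposition: (12511*s - 5469)/(22950*(s**2 + 9)) + 2168/(2805*(s + 5)) + 1/(150*(s - 1)) + 5069/(7425*(s - 6)) - 1/(135*s).
Integrate each term; A/(s−a) gives A·log|s−a|; the (Bs+D)/(s²+p²) term gives a log and an atan.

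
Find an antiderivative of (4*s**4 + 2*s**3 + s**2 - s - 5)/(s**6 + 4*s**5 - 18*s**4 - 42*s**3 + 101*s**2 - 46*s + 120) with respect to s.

379*log(s - 3)/560 - 11*log(s - 2)/30 + 911*log(s + 4)/714 - 25*log(s + 5)/16 - log(s**2 + 1)/85 - atan(s)/170 + C

Factor the denominator: (s - 3)*(s - 2)*(s + 4)*(s + 5)*(s**2 + 1).
Partial-fraction decomposition: -(4*s + 1)/(170*(s**2 + 1)) - 25/(16*(s + 5)) + 911/(714*(s + 4)) - 11/(30*(s - 2)) + 379/(560*(s - 3)).
Integrate each term; A/(s−a) gives A·log|s−a|; the (Bs+D)/(s²+p²) term gives a log and an atan.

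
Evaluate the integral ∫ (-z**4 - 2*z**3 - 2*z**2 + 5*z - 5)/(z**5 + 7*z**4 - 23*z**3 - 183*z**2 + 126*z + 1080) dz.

-401*log(z - 4)/630 + 143*log(z - 3)/432 - 65*log(z + 3)/252 + 455*log(z + 5)/144 - 971*log(z + 6)/270 + C

Factor the denominator: (z - 4)*(z - 3)*(z + 3)*(z + 5)*(z + 6).
Partial-fraction decomposition: -971/(270*(z + 6)) + 455/(144*(z + 5)) - 65/(252*(z + 3)) + 143/(432*(z - 3)) - 401/(630*(z - 4)).
Integrate each term: A/(z−a) contributes A·log|z−a|.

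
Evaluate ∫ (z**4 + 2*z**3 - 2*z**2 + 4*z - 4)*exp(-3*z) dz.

(-27*z**4 - 90*z**3 - 36*z**2 - 132*z + 64)*exp(-3*z)/81 + C

Use integration by parts with u = z**4 + 2*z**3 - 2*z**2 + 4*z - 4, dv = exp(-3*z) dz, so v = -exp(-3*z)/3.
Apply parts 4 times (tabular method): alternate signs, differentiate u down to 0, integrate dv up.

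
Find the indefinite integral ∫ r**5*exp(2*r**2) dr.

Let u = r², du = 2r dr; rewrite as (1/2)∫ u^2·exp(2u) du.
Now integrate by parts 2 times.

(2*r**4 - 2*r**2 + 1)*exp(2*r**2)/8 + C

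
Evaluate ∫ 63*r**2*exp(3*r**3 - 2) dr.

7*exp(3*r**3 - 2) + C

Let u = 3*r**3 - 2, so du = (9*r**2) dr.
Rewriting, the integral becomes 7·∫ e^u du = 7·e^u.
Substituting back, u = 3*r**3 - 2.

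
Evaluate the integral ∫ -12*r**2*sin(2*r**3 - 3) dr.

Let u = 2*r**3 - 3, so du = (6*r**2) dr.
Rewriting, the integral becomes -2·∫ sin(u) du = -2·-cos(u).
Substituting back, u = 2*r**3 - 3.

2*cos(2*r**3 - 3) + C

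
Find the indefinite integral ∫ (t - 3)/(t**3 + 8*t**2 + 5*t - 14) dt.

-log(t - 1)/12 + log(t + 2)/3 - log(t + 7)/4 + C

Factor the denominator: (t - 1)*(t + 2)*(t + 7).
Partial-fraction decomposition: -1/(4*(t + 7)) + 1/(3*(t + 2)) - 1/(12*(t - 1)).
Integrate each term: A/(t−a) contributes A·log|t−a|.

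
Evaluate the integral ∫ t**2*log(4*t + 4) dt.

t**3*log(4*t + 4)/3 - t**3/9 + t**2/6 - t/3 + log(t + 1)/3 + C

Use integration by parts with u = log(4*t + 4), dv = t**2 dt.
Then du = 4/(4*t + 4) dt and v = t**3/3.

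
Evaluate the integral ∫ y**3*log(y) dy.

Use integration by parts with u = log(y), dv = y**3 dy.
Then du = 1/y dy and v = y**4/4.

y**4*log(y)/4 - y**4/16 + C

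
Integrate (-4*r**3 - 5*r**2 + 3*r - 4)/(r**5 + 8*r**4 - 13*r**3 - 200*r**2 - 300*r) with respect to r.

Factor the denominator: r*(r - 5)*(r + 2)*(r + 5)*(r + 6).
Partial-fraction decomposition: 331/(132*(r + 6)) - 178/(75*(r + 5)) + 1/(84*(r + 2)) - 307/(1925*(r - 5)) + 1/(75*r).
Integrate each term: A/(r−a) contributes A·log|r−a|.

log(r)/75 - 307*log(r - 5)/1925 + log(r + 2)/84 - 178*log(r + 5)/75 + 331*log(r + 6)/132 + C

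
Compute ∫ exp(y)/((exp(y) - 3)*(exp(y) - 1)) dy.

log(exp(y) - 3)/2 - log(exp(y) - 1)/2 + C

Let u = e^y, du = e^y dy.
The integral becomes ∫ du/((u-1)(u-3)); decompose into partial fractions.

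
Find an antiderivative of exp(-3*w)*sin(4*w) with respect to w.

Let I denote the integral. Integrate by parts with u = sin(4*w), dv = exp(-3*w) dw, so v = -exp(-3*w)/3: I = -exp(-3*w)*sin(4*w)/3 + (4/3)·∫ exp(-3*w)*cos(4*w) dw.
Apply parts again with u = cos(4*w), dv = exp(-3*w) dw: ∫ exp(-3*w)*cos(4*w) dw = -exp(-3*w)*cos(4*w)/3 − (4/3)·I. Substituting back brings back I: I = -exp(-3*w)*sin(4*w)/3 - 4*exp(-3*w)*cos(4*w)/9 − (16/9)·I.
Solving for I: (1 + 16/9)·I equals the remaining terms, so I = (9/25)·(-exp(-3*w)*sin(4*w)/3 - 4*exp(-3*w)*cos(4*w)/9).

-3*exp(-3*w)*sin(4*w)/25 - 4*exp(-3*w)*cos(4*w)/25 + C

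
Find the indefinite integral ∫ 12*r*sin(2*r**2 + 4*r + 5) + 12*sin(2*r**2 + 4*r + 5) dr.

Let u = 2*r**2 + 4*r + 5, so du = (4*r + 4) dr.
Rewriting, the integral becomes 3·∫ sin(u) du = 3·-cos(u).
Substituting back, u = 2*r**2 + 4*r + 5.

-3*cos(2*r**2 + 4*r + 5) + C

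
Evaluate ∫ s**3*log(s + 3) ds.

s**4*log(s + 3)/4 - s**4/16 + s**3/4 - 9*s**2/8 + 27*s/4 - 81*log(s + 3)/4 + C

Use integration by parts with u = log(s + 3), dv = s**3 ds.
Then du = 1/(s + 3) ds and v = s**4/4.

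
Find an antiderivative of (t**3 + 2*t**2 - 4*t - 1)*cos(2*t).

t**3*sin(2*t)/2 + t**2*sin(2*t) + 3*t**2*cos(2*t)/4 - 11*t*sin(2*t)/4 + t*cos(2*t) - sin(2*t) - 11*cos(2*t)/8 + C

Use integration by parts with u = t**3 + 2*t**2 - 4*t - 1, dv = cos(2*t) dt, so v = sin(2*t)/2.
Apply parts 3 times (tabular method): alternate signs, differentiate u down to 0, integrate dv up.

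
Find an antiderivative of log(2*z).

Use integration by parts with u = log(2*z), dv = dz.
Then du = 1/z dz and v = z.

z*(log(z) + log(2)) - z + C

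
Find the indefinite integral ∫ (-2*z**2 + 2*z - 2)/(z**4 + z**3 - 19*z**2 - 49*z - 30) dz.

Factor the denominator: (z - 5)*(z + 1)*(z + 2)*(z + 3).
Partial-fraction decomposition: 13/(8*(z + 3)) - 2/(z + 2) + 1/(2*(z + 1)) - 1/(8*(z - 5)).
Integrate each term: A/(z−a) contributes A·log|z−a|.

-log(z - 5)/8 + log(z + 1)/2 - 2*log(z + 2) + 13*log(z + 3)/8 + C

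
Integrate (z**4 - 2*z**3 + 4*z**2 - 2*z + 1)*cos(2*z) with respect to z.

z**4*sin(2*z)/2 - z**3*sin(2*z) + z**3*cos(2*z) + z**2*sin(2*z)/2 - 3*z**2*cos(2*z)/2 + z*sin(2*z)/2 + z*cos(2*z)/2 + sin(2*z)/4 + cos(2*z)/4 + C

Use integration by parts with u = z**4 - 2*z**3 + 4*z**2 - 2*z + 1, dv = cos(2*z) dz, so v = sin(2*z)/2.
Apply parts 4 times (tabular method): alternate signs, differentiate u down to 0, integrate dv up.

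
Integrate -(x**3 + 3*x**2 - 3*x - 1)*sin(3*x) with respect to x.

Use integration by parts with u = x**3 + 3*x**2 - 3*x - 1, dv = -sin(3*x) dx, so v = cos(3*x)/3.
Apply parts 3 times (tabular method): alternate signs, differentiate u down to 0, integrate dv up.

x**3*cos(3*x)/3 - x**2*sin(3*x)/3 + x**2*cos(3*x) - 2*x*sin(3*x)/3 - 11*x*cos(3*x)/9 + 11*sin(3*x)/27 - 5*cos(3*x)/9 + C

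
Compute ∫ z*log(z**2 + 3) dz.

Let u = z**2 + 3, so du = (2*z) dz.
The integral becomes (1/2)·∫ log(u) du; integrate by parts with u′=log(u), dv′=du.

z**2*log(z**2 + 3)/2 - z**2/2 + 3*log(z**2 + 3)/2 + C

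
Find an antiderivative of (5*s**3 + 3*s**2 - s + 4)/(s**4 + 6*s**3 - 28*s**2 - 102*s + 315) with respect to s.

4613*log(s - 3)/3200 - 541*log(s + 5)/128 + 1557*log(s + 7)/200 - 163/(80*s - 240) + C

Factor the denominator: (s - 3)**2*(s + 5)*(s + 7).
Partial-fraction decomposition: 1557/(200*(s + 7)) - 541/(128*(s + 5)) + 4613/(3200*(s - 3)) + 163/(80*(s - 3)**2).
Integrate each term; A/(s−a) gives A·log|s−a|; A/(s−a)² gives −A/(s−a).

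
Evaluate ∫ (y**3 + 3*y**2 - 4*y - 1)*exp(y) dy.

(y**3 - 4*y + 3)*exp(y) + C

Use integration by parts with u = y**3 + 3*y**2 - 4*y - 1, dv = exp(y) dy, so v = exp(y).
Apply parts 3 times (tabular method): alternate signs, differentiate u down to 0, integrate dv up.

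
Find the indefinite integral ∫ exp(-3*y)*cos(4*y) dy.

Let I denote the integral. Integrate by parts with u = cos(4*y), dv = exp(-3*y) dy, so v = -exp(-3*y)/3: I = -exp(-3*y)*cos(4*y)/3 − (4/3)·∫ exp(-3*y)*sin(4*y) dy.
Apply parts again with u = sin(4*y), dv = exp(-3*y) dy: ∫ exp(-3*y)*sin(4*y) dy = -exp(-3*y)*sin(4*y)/3 + (4/3)·I. Substituting back brings back I: I = 4*exp(-3*y)*sin(4*y)/9 - exp(-3*y)*cos(4*y)/3 − (16/9)·I.
Solving for I: (1 + 16/9)·I equals the remaining terms, so I = (9/25)·(4*exp(-3*y)*sin(4*y)/9 - exp(-3*y)*cos(4*y)/3).

4*exp(-3*y)*sin(4*y)/25 - 3*exp(-3*y)*cos(4*y)/25 + C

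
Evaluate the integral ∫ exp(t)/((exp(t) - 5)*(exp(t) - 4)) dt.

Let u = e^t, du = e^t dt.
The integral becomes ∫ du/((u-5)(u-4)); decompose into partial fractions.

log(exp(t) - 5) - log(exp(t) - 4) + C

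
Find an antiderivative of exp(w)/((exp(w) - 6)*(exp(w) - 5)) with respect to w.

log(exp(w) - 6) - log(exp(w) - 5) + C

Let u = e^w, du = e^w dw.
The integral becomes ∫ du/((u-5)(u-6)); decompose into partial fractions.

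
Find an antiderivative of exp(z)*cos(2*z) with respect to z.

Let I denote the integral. Integrate by parts with u = cos(2*z), dv = exp(z) dz, so v = exp(z): I = exp(z)*cos(2*z) + 2·∫ exp(z)*sin(2*z) dz.
Apply parts again with u = sin(2*z), dv = exp(z) dz: ∫ exp(z)*sin(2*z) dz = exp(z)*sin(2*z) − 2·I. Substituting back brings back I: I = 2*exp(z)*sin(2*z) + exp(z)*cos(2*z) − 4·I.
Solving for I: (1 + 4)·I equals the remaining terms, so I = (1/5)·(2*exp(z)*sin(2*z) + exp(z)*cos(2*z)).

2*exp(z)*sin(2*z)/5 + exp(z)*cos(2*z)/5 + C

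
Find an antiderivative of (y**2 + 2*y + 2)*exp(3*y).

Use integration by parts with u = y**2 + 2*y + 2, dv = exp(3*y) dy, so v = exp(3*y)/3.
Apply parts 2 times (tabular method): alternate signs, differentiate u down to 0, integrate dv up.

(9*y**2 + 12*y + 14)*exp(3*y)/27 + C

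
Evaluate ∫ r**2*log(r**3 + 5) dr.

Let u = r**3 + 5, so du = (3*r**2) dr.
The integral becomes (1/3)·∫ log(u) du; integrate by parts with u′=log(u), dv′=du.

r**3*log(r**3 + 5)/3 - r**3/3 + 5*log(r**3 + 5)/3 + C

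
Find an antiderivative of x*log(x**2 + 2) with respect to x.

x**2*log(x**2 + 2)/2 - x**2/2 + log(x**2 + 2) + C

Let u = x**2 + 2, so du = (2*x) dx.
The integral becomes (1/2)·∫ log(u) du; integrate by parts with u′=log(u), dv′=du.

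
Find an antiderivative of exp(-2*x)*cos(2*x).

exp(-2*x)*sin(2*x)/4 - exp(-2*x)*cos(2*x)/4 + C

Let I denote the integral. Integrate by parts with u = cos(2*x), dv = exp(-2*x) dx, so v = -exp(-2*x)/2: I = -exp(-2*x)*cos(2*x)/2 − ∫ exp(-2*x)*sin(2*x) dx.
Apply parts again with u = sin(2*x), dv = exp(-2*x) dx: ∫ exp(-2*x)*sin(2*x) dx = -exp(-2*x)*sin(2*x)/2 + I. Substituting back brings back I: I = exp(-2*x)*sin(2*x)/2 - exp(-2*x)*cos(2*x)/2 − I.
Solving for I: (1 + 1)·I equals the remaining terms, so I = (1/2)·(exp(-2*x)*sin(2*x)/2 - exp(-2*x)*cos(2*x)/2).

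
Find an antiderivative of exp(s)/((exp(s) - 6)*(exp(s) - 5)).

Let u = e^s, du = e^s ds.
The integral becomes ∫ du/((u-5)(u-6)); decompose into partial fractions.

log(exp(s) - 6) - log(exp(s) - 5) + C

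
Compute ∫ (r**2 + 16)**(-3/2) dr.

r/(16*sqrt(r**2 + 16)) + C

Substitute r = 4·tan(θ), so dr = 4·sec(θ)^2 dθ and the radical becomes sqrt(r**2 + 16) = 4·sec(θ) by the Pythagorean identity.
Integrate the resulting trig expression in θ, then back-substitute tan(θ) = r/4, sec(θ) = sqrt(r**2 + 16)/4 (absorbing any constant into C).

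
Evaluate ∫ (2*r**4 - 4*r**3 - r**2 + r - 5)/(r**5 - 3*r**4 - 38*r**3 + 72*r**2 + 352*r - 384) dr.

Factor the denominator: (r - 6)*(r - 4)*(r - 1)*(r + 4)**2.
Partial-fraction decomposition: 15169/(16000*(r + 4)) - 743/(400*(r + 4)**2) - 7/(375*(r - 1)) - 239/(384*(r - 4)) + 1693/(1000*(r - 6)).
Integrate each term; A/(r−a) gives A·log|r−a|; A/(r−a)² gives −A/(r−a).

1693*log(r - 6)/1000 - 239*log(r - 4)/384 - 7*log(r - 1)/375 + 15169*log(r + 4)/16000 + 743/(400*r + 1600) + C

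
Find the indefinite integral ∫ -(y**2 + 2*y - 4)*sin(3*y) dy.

y**2*cos(3*y)/3 - 2*y*sin(3*y)/9 + 2*y*cos(3*y)/3 - 2*sin(3*y)/9 - 38*cos(3*y)/27 + C

Use integration by parts with u = y**2 + 2*y - 4, dv = -sin(3*y) dy, so v = cos(3*y)/3.
Apply parts 2 times (tabular method): alternate signs, differentiate u down to 0, integrate dv up.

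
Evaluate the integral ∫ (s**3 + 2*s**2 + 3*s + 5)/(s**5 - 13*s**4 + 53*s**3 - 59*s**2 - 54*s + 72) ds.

Factor the denominator: (s - 6)*(s - 4)*(s - 3)*(s - 1)*(s + 1).
Partial-fraction decomposition: 3/(280*(s + 1)) - 11/(60*(s - 1)) + 59/(24*(s - 3)) - 113/(30*(s - 4)) + 311/(210*(s - 6)).
Integrate each term: A/(s−a) contributes A·log|s−a|.

311*log(s - 6)/210 - 113*log(s - 4)/30 + 59*log(s - 3)/24 - 11*log(s - 1)/60 + 3*log(s + 1)/280 + C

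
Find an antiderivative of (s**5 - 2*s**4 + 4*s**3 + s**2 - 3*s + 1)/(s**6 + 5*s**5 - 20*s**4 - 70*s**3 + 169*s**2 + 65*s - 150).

95*log(s - 3)/256 - 31*log(s - 2)/147 + log(s - 1)/72 + log(s + 1)/192 + 92653*log(s + 5)/112896 + 2417/(672*s + 3360) + C

Factor the denominator: (s - 3)*(s - 2)*(s - 1)*(s + 1)*(s + 5)**2.
Partial-fraction decomposition: 92653/(112896*(s + 5)) - 2417/(672*(s + 5)**2) + 1/(192*(s + 1)) + 1/(72*(s - 1)) - 31/(147*(s - 2)) + 95/(256*(s - 3)).
Integrate each term; A/(s−a) gives A·log|s−a|; A/(s−a)² gives −A/(s−a).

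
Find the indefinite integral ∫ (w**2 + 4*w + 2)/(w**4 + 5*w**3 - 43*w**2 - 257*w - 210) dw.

Factor the denominator: (w - 7)*(w + 1)*(w + 5)*(w + 6).
Partial-fraction decomposition: -14/(65*(w + 6)) + 7/(48*(w + 5)) + 1/(160*(w + 1)) + 79/(1248*(w - 7)).
Integrate each term: A/(w−a) contributes A·log|w−a|.

79*log(w - 7)/1248 + log(w + 1)/160 + 7*log(w + 5)/48 - 14*log(w + 6)/65 + C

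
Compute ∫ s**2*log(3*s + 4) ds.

Use integration by parts with u = log(3*s + 4), dv = s**2 ds.
Then du = 3/(3*s + 4) ds and v = s**3/3.

s**3*log(3*s + 4)/3 - s**3/9 + 2*s**2/9 - 16*s/27 + 64*log(3*s + 4)/81 + C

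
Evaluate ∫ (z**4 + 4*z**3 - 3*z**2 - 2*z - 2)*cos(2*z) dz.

z**4*sin(2*z)/2 + 2*z**3*sin(2*z) + z**3*cos(2*z) - 3*z**2*sin(2*z) + 3*z**2*cos(2*z) - 4*z*sin(2*z) - 3*z*cos(2*z) + sin(2*z)/2 - 2*cos(2*z) + C

Use integration by parts with u = z**4 + 4*z**3 - 3*z**2 - 2*z - 2, dv = cos(2*z) dz, so v = sin(2*z)/2.
Apply parts 4 times (tabular method): alternate signs, differentiate u down to 0, integrate dv up.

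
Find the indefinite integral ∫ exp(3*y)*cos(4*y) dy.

4*exp(3*y)*sin(4*y)/25 + 3*exp(3*y)*cos(4*y)/25 + C

Let I denote the integral. Integrate by parts with u = cos(4*y), dv = exp(3*y) dy, so v = exp(3*y)/3: I = exp(3*y)*cos(4*y)/3 + (4/3)·∫ exp(3*y)*sin(4*y) dy.
Apply parts again with u = sin(4*y), dv = exp(3*y) dy: ∫ exp(3*y)*sin(4*y) dy = exp(3*y)*sin(4*y)/3 − (4/3)·I. Substituting back brings back I: I = 4*exp(3*y)*sin(4*y)/9 + exp(3*y)*cos(4*y)/3 − (16/9)·I.
Solving for I: (1 + 16/9)·I equals the remaining terms, so I = (9/25)·(4*exp(3*y)*sin(4*y)/9 + exp(3*y)*cos(4*y)/3).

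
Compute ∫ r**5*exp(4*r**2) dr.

Let u = r², du = 2r dr; rewrite as (1/2)∫ u^2·exp(4u) du.
Now integrate by parts 2 times.

(8*r**4 - 4*r**2 + 1)*exp(4*r**2)/64 + C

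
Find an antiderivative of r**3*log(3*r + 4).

r**4*log(3*r + 4)/4 - r**4/16 + r**3/9 - 2*r**2/9 + 16*r/27 - 64*log(3*r + 4)/81 + C

Use integration by parts with u = log(3*r + 4), dv = r**3 dr.
Then du = 3/(3*r + 4) dr and v = r**4/4.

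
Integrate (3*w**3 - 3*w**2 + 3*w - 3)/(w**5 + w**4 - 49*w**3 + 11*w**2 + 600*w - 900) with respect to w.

Factor the denominator: (w - 5)*(w - 3)*(w - 2)*(w + 5)*(w + 6).
Partial-fraction decomposition: -259/(264*(w + 6)) + 117/(140*(w + 5)) + 5/(56*(w - 2)) - 5/(12*(w - 3)) + 26/(55*(w - 5)).
Integrate each term: A/(w−a) contributes A·log|w−a|.

26*log(w - 5)/55 - 5*log(w - 3)/12 + 5*log(w - 2)/56 + 117*log(w + 5)/140 - 259*log(w + 6)/264 + C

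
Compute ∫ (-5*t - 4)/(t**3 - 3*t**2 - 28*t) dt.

log(t)/7 - 39*log(t - 7)/77 + 4*log(t + 4)/11 + C

Factor the denominator: t*(t - 7)*(t + 4).
Partial-fraction decomposition: 4/(11*(t + 4)) - 39/(77*(t - 7)) + 1/(7*t).
Integrate each term: A/(t−a) contributes A·log|t−a|.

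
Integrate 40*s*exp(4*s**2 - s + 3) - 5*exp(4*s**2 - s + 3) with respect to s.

Let u = 4*s**2 - s + 3, so du = (8*s - 1) ds.
Rewriting, the integral becomes 5·∫ e^u du = 5·e^u.
Substituting back, u = 4*s**2 - s + 3.

5*exp(4*s**2 - s + 3) + C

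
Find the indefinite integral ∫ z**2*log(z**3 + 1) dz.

z**3*log(z**3 + 1)/3 - z**3/3 + log(z**3 + 1)/3 + C

Let u = z**3 + 1, so du = (3*z**2) dz.
The integral becomes (1/3)·∫ log(u) du; integrate by parts with u′=log(u), dv′=du.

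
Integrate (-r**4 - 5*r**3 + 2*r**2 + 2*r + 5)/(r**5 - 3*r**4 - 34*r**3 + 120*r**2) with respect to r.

41*log(r)/1440 - 237*log(r - 5)/55 + 531*log(r - 4)/160 - 151*log(r + 6)/3960 - 1/(24*r) + C

Factor the denominator: r**2*(r - 5)*(r - 4)*(r + 6).
Partial-fraction decomposition: -151/(3960*(r + 6)) + 531/(160*(r - 4)) - 237/(55*(r - 5)) + 41/(1440*r) + 1/(24*r**2).
Integrate each term; A/(r−a) gives A·log|r−a|; A/(r−a)² gives −A/(r−a).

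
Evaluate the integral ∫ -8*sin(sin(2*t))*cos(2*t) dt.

4*cos(sin(2*t)) + C

Let u = sin(2*t), so du = (2*cos(2*t)) dt.
Rewriting, the integral becomes -4·∫ sin(u) du = -4·-cos(u).
Substituting back, u = sin(2*t).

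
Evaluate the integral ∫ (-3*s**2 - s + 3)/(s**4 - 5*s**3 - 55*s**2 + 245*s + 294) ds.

-151*log(s - 7)/112 + 111*log(s - 6)/91 + log(s + 1)/336 + 137*log(s + 7)/1092 + C

Factor the denominator: (s - 7)*(s - 6)*(s + 1)*(s + 7).
Partial-fraction decomposition: 137/(1092*(s + 7)) + 1/(336*(s + 1)) + 111/(91*(s - 6)) - 151/(112*(s - 7)).
Integrate each term: A/(s−a) contributes A·log|s−a|.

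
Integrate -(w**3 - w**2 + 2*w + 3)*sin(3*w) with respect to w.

w**3*cos(3*w)/3 - w**2*sin(3*w)/3 - w**2*cos(3*w)/3 + 2*w*sin(3*w)/9 + 4*w*cos(3*w)/9 - 4*sin(3*w)/27 + 29*cos(3*w)/27 + C

Use integration by parts with u = w**3 - w**2 + 2*w + 3, dv = -sin(3*w) dw, so v = cos(3*w)/3.
Apply parts 3 times (tabular method): alternate signs, differentiate u down to 0, integrate dv up.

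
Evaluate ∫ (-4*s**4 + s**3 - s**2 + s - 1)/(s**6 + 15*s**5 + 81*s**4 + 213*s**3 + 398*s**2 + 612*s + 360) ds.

-log(s + 1)/25 + 7*log(s + 3)/3 - 332*log(s + 5)/29 + 5443*log(s + 6)/600 + 483*log(s**2 + 4)/11600 + 431*atan(s/2)/5800 + C

Factor the denominator: (s + 1)*(s + 3)*(s + 5)*(s + 6)*(s**2 + 4).
Partial-fraction decomposition: (483*s + 862)/(5800*(s**2 + 4)) + 5443/(600*(s + 6)) - 332/(29*(s + 5)) + 7/(3*(s + 3)) - 1/(25*(s + 1)).
Integrate each term; A/(s−a) gives A·log|s−a|; the (Bs+D)/(s²+p²) term gives a log and an atan.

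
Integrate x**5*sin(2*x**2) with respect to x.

Let u = x², du = 2x dx; rewrite as (1/2)∫ u^2·sin(2u) du.
Now integrate by parts 2 times.

-x**4*cos(2*x**2)/4 + x**2*sin(2*x**2)/4 + cos(2*x**2)/8 + C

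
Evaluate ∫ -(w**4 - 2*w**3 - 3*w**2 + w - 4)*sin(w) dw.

w**4*cos(w) - 4*w**3*sin(w) - 2*w**3*cos(w) + 6*w**2*sin(w) - 15*w**2*cos(w) + 30*w*sin(w) + 13*w*cos(w) - 13*sin(w) + 26*cos(w) + C

Use integration by parts with u = w**4 - 2*w**3 - 3*w**2 + w - 4, dv = -sin(w) dw, so v = cos(w).
Apply parts 4 times (tabular method): alternate signs, differentiate u down to 0, integrate dv up.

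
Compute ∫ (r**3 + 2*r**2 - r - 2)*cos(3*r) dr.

r**3*sin(3*r)/3 + 2*r**2*sin(3*r)/3 + r**2*cos(3*r)/3 - 5*r*sin(3*r)/9 + 4*r*cos(3*r)/9 - 22*sin(3*r)/27 - 5*cos(3*r)/27 + C

Use integration by parts with u = r**3 + 2*r**2 - r - 2, dv = cos(3*r) dr, so v = sin(3*r)/3.
Apply parts 3 times (tabular method): alternate signs, differentiate u down to 0, integrate dv up.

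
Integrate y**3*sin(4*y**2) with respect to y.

-y**2*cos(4*y**2)/8 + sin(4*y**2)/32 + C

Let u = y², du = 2y dy; rewrite as (1/2)∫ u^1·sin(4u) du.
Now integrate by parts 1 time.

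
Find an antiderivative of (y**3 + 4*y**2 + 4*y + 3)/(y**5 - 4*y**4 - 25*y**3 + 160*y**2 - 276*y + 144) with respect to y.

Factor the denominator: (y - 4)*(y - 3)*(y - 2)*(y - 1)*(y + 6).
Partial-fraction decomposition: -31/(1680*(y + 6)) - 2/(7*(y - 1)) + 35/(16*(y - 2)) - 13/(3*(y - 3)) + 49/(20*(y - 4)).
Integrate each term: A/(y−a) contributes A·log|y−a|.

49*log(y - 4)/20 - 13*log(y - 3)/3 + 35*log(y - 2)/16 - 2*log(y - 1)/7 - 31*log(y + 6)/1680 + C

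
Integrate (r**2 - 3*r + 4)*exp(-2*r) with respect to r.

Use integration by parts with u = r**2 - 3*r + 4, dv = exp(-2*r) dr, so v = -exp(-2*r)/2.
Apply parts 2 times (tabular method): alternate signs, differentiate u down to 0, integrate dv up.

(-r**2 + 2*r - 3)*exp(-2*r)/2 + C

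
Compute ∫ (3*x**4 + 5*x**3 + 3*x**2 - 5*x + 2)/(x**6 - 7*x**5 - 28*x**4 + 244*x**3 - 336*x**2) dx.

149*log(x)/14112 + 9032*log(x - 7)/9555 - 559*log(x - 4)/480 + 23*log(x - 2)/80 - 737*log(x + 6)/9360 + 1/(168*x) + C

Factor the denominator: x**2*(x - 7)*(x - 4)*(x - 2)*(x + 6).
Partial-fraction decomposition: -737/(9360*(x + 6)) + 23/(80*(x - 2)) - 559/(480*(x - 4)) + 9032/(9555*(x - 7)) + 149/(14112*x) - 1/(168*x**2).
Integrate each term; A/(x−a) gives A·log|x−a|; A/(x−a)² gives −A/(x−a).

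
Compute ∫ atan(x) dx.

x*atan(x) - log(x**2 + 1)/2 + C

Use integration by parts with u = arctan(x), dv = dx.
Then du = 1/(x**2 + 1) dx.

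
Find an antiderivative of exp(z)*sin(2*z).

Let I denote the integral. Integrate by parts with u = sin(2*z), dv = exp(z) dz, so v = exp(z): I = exp(z)*sin(2*z) − 2·∫ exp(z)*cos(2*z) dz.
Apply parts again with u = cos(2*z), dv = exp(z) dz: ∫ exp(z)*cos(2*z) dz = exp(z)*cos(2*z) + 2·I. Substituting back brings back I: I = exp(z)*sin(2*z) - 2*exp(z)*cos(2*z) − 4·I.
Solving for I: (1 + 4)·I equals the remaining terms, so I = (1/5)·(exp(z)*sin(2*z) - 2*exp(z)*cos(2*z)).

exp(z)*sin(2*z)/5 - 2*exp(z)*cos(2*z)/5 + C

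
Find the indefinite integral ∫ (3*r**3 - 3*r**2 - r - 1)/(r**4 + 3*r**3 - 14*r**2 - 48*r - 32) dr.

Factor the denominator: (r - 4)*(r + 1)*(r + 2)*(r + 4).
Partial-fraction decomposition: 79/(16*(r + 4)) - 35/(12*(r + 2)) + 2/(5*(r + 1)) + 139/(240*(r - 4)).
Integrate each term: A/(r−a) contributes A·log|r−a|.

139*log(r - 4)/240 + 2*log(r + 1)/5 - 35*log(r + 2)/12 + 79*log(r + 4)/16 + C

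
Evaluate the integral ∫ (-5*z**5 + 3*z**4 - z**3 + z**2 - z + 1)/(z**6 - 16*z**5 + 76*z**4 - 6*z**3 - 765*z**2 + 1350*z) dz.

Factor the denominator: z*(z - 6)*(z - 5)**2*(z - 3)*(z + 3).
Partial-fraction decomposition: -749/(5184*(z + 3)) + 124/(27*(z - 3)) + 332309/(1600*(z - 5)) + 6927/(40*(z - 5)**2) - 35177/(162*(z - 6)) + 1/(1350*z).
Integrate each term; A/(z−a) gives A·log|z−a|; A/(z−a)² gives −A/(z−a).

log(z)/1350 - 35177*log(z - 6)/162 + 332309*log(z - 5)/1600 + 124*log(z - 3)/27 - 749*log(z + 3)/5184 - 6927/(40*z - 200) + C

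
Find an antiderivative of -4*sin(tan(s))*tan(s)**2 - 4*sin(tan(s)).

Let u = tan(s), so du = (tan(s)**2 + 1) ds.
Rewriting, the integral becomes -4·∫ sin(u) du = -4·-cos(u).
Substituting back, u = tan(s).

4*cos(tan(s)) + C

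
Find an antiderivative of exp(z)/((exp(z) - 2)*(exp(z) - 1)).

Let u = e^z, du = e^z dz.
The integral becomes ∫ du/((u-1)(u-2)); decompose into partial fractions.

log(exp(z) - 2) - log(exp(z) - 1) + C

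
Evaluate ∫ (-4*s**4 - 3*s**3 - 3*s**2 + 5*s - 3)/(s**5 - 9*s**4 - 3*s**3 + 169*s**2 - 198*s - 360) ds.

Factor the denominator: (s - 6)*(s - 5)*(s - 3)*(s + 1)*(s + 4).
Partial-fraction decomposition: -43/(90*(s + 4)) + 1/(42*(s + 1)) - 5/(2*(s - 3)) + 244/(9*(s - 5)) - 1971/(70*(s - 6)).
Integrate each term: A/(s−a) contributes A·log|s−a|.

-1971*log(s - 6)/70 + 244*log(s - 5)/9 - 5*log(s - 3)/2 + log(s + 1)/42 - 43*log(s + 4)/90 + C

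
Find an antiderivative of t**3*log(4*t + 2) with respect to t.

Use integration by parts with u = log(4*t + 2), dv = t**3 dt.
Then du = 4/(4*t + 2) dt and v = t**4/4.

t**4*log(4*t + 2)/4 - t**4/16 + t**3/24 - t**2/32 + t/32 - log(2*t + 1)/64 + C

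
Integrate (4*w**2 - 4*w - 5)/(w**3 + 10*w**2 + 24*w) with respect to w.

Factor the denominator: w*(w + 4)*(w + 6).
Partial-fraction decomposition: 163/(12*(w + 6)) - 75/(8*(w + 4)) - 5/(24*w).
Integrate each term: A/(w−a) contributes A·log|w−a|.

-5*log(w)/24 - 75*log(w + 4)/8 + 163*log(w + 6)/12 + C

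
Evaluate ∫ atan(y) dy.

Use integration by parts with u = arctan(y), dv = dy.
Then du = 1/(y**2 + 1) dy.

y*atan(y) - log(y**2 + 1)/2 + C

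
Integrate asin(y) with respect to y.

y*asin(y) + sqrt(-y**2 + 1) + C

Use integration by parts with u = arcsin(y), dv = dy.
Then du = 1/sqrt(-y**2 + 1) dy.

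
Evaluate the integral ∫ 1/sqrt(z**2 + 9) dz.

log(z + sqrt(z**2 + 9)) + C

Substitute z = 3·tan(θ), so dz = 3·sec(θ)^2 dθ and the radical becomes sqrt(z**2 + 9) = 3·sec(θ) by the Pythagorean identity.
Integrate the resulting trig expression in θ, then back-substitute tan(θ) = z/3, sec(θ) = sqrt(z**2 + 9)/3 (absorbing any constant into C).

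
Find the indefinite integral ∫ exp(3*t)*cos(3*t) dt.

exp(3*t)*sin(3*t)/6 + exp(3*t)*cos(3*t)/6 + C

Let I denote the integral. Integrate by parts with u = cos(3*t), dv = exp(3*t) dt, so v = exp(3*t)/3: I = exp(3*t)*cos(3*t)/3 + ∫ exp(3*t)*sin(3*t) dt.
Apply parts again with u = sin(3*t), dv = exp(3*t) dt: ∫ exp(3*t)*sin(3*t) dt = exp(3*t)*sin(3*t)/3 − I. Substituting back brings back I: I = exp(3*t)*sin(3*t)/3 + exp(3*t)*cos(3*t)/3 − I.
Solving for I: (1 + 1)·I equals the remaining terms, so I = (1/2)·(exp(3*t)*sin(3*t)/3 + exp(3*t)*cos(3*t)/3).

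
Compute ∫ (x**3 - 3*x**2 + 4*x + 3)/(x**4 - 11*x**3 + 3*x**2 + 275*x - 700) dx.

227*log(x - 7)/72 - 73*log(x - 5)/20 + 35*log(x - 4)/27 + 217*log(x + 5)/1080 + C

Factor the denominator: (x - 7)*(x - 5)*(x - 4)*(x + 5).
Partial-fraction decomposition: 217/(1080*(x + 5)) + 35/(27*(x - 4)) - 73/(20*(x - 5)) + 227/(72*(x - 7)).
Integrate each term: A/(x−a) contributes A·log|x−a|.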